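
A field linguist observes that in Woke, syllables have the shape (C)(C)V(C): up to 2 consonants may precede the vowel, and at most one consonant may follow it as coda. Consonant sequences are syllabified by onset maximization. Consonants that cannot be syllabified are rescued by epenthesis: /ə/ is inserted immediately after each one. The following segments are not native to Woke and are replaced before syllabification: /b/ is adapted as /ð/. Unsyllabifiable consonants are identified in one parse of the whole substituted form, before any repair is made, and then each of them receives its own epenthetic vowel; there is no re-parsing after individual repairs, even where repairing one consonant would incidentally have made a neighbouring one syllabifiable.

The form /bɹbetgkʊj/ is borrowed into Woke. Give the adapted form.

Substitution: /b/ → /ð/, giving /ðɹðetgkʊj/.
Syllabifying with onset maximization leaves /ð/ stranded (at most one coda consonant is licensed; onsets may contain at most 2 consonants).
Each unlicensed consonant becomes the onset of a new syllable: /ð/ → /ðə/.

ðəɹðetgkʊj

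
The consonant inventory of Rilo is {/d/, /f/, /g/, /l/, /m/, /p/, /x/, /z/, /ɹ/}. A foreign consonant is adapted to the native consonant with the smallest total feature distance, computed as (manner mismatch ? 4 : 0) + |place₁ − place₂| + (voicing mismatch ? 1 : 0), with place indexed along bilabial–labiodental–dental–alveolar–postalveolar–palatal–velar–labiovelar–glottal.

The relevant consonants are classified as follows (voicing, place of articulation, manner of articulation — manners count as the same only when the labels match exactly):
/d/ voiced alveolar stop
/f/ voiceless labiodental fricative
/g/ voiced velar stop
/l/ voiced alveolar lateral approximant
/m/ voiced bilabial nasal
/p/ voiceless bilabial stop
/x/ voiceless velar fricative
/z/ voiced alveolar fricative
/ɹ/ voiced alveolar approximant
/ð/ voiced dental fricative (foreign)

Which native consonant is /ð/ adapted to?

z

/z/ is closest: same manner (fricative), place distance 1 (dental→alveolar), same voicing; total 1. Next closest is /f/ at distance 2.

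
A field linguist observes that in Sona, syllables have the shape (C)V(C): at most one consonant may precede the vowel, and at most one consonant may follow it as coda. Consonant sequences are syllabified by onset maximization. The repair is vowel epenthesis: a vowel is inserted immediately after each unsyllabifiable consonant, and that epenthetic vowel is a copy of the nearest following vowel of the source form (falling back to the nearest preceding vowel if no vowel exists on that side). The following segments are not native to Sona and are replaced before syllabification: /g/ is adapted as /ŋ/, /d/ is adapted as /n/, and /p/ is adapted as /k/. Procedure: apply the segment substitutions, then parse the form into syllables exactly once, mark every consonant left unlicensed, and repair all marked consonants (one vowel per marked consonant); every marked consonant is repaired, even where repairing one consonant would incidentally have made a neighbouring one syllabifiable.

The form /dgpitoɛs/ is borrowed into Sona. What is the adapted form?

niŋikitoɛs

Substitution: /d/ → /n/, /g/ → /ŋ/, /p/ → /k/, giving /nŋkitoɛs/.
Under (C)V(C), the unsyllabifiable consonants are /n/, /ŋ/ (at most one coda consonant is licensed; onsets are limited to one consonant).
Inserting the epenthetic vowel yields /n/ → /ni/, /ŋ/ → /ŋi/.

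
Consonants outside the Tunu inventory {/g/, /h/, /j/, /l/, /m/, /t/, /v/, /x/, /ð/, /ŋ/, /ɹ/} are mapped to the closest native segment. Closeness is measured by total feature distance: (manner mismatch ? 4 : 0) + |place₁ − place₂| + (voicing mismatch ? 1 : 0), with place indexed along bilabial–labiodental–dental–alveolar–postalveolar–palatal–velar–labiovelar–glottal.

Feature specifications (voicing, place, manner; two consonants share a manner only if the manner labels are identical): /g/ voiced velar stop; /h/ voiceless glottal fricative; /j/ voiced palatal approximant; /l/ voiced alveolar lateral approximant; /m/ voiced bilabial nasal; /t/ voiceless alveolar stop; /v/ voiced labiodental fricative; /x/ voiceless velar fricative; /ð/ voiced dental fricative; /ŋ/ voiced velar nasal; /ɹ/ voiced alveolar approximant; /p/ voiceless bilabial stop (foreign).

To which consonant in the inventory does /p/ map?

/t/ is closest: same manner (stop), place distance 3 (bilabial→alveolar), same voicing; total 3. Next closest is /m/ at distance 5.

t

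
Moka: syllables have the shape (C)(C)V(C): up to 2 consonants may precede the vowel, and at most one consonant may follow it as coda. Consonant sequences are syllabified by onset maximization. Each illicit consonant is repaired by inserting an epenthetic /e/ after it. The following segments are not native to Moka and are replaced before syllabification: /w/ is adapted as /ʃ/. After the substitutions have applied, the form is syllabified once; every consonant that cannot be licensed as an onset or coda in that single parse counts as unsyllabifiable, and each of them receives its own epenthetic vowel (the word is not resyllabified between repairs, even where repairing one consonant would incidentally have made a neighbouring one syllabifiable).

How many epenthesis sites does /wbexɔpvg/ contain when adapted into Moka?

After substitution the input is /ʃbexɔpvg/.
The unsyllabifiable consonants are /v/, /g/; each receives one epenthetic vowel.

2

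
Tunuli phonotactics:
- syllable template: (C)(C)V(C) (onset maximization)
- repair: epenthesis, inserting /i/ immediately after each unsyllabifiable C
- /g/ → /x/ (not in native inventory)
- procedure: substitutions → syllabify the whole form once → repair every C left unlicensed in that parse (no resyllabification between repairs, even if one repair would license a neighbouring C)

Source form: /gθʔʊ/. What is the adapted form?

Substitution: /g/ → /x/, giving /xθʔʊ/.
The consonants /x/ cannot be parsed into a legal (C)(C)V(C) syllable (at most one coda consonant is licensed; onsets may contain at most 2 consonants).
Each unlicensed consonant becomes the onset of a new syllable: /x/ → /xi/.

xiθʔʊ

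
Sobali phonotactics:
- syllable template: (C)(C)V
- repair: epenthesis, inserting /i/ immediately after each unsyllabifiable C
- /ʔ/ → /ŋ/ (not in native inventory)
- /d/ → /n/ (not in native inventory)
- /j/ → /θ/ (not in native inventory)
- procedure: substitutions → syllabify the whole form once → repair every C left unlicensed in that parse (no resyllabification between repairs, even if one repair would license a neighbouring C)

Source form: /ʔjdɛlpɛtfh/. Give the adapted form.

ŋiθnɛlpɛtifihi

Substitution: /ʔ/ → /ŋ/, /j/ → /θ/, /d/ → /n/, giving /ŋθnɛlpɛtfh/.
The consonants /ŋ/, /t/, /f/, /h/ cannot be parsed into a legal (C)(C)V syllable (no codas are permitted; onsets may contain at most 2 consonants).
Epenthesis after each stranded consonant: /ŋ/ → /ŋi/, /t/ → /ti/, /f/ → /fi/, /h/ → /hi/.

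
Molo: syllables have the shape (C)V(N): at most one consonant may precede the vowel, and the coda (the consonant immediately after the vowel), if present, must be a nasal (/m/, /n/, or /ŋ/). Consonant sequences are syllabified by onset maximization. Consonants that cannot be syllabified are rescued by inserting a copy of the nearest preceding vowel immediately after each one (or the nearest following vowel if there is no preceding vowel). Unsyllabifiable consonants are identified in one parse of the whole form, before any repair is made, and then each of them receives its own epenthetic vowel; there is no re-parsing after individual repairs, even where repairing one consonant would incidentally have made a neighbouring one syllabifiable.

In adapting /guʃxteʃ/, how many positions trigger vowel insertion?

The unsyllabifiable consonants are /ʃ/, /x/, /ʃ/; each receives one epenthetic vowel.

3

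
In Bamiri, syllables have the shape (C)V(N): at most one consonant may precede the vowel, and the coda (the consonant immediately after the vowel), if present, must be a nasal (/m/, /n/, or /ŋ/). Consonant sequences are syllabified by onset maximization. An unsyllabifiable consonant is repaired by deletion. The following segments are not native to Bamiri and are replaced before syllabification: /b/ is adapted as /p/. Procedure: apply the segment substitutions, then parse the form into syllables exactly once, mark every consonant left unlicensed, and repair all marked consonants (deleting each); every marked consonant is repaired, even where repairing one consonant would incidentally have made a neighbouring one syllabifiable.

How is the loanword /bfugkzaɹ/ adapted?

Substitution: /b/ → /p/, giving /pfugkzaɹ/.
The consonants /p/, /g/, /k/, /ɹ/ cannot be parsed into a legal (C)V(N) syllable (only a nasal (/m/, /n/, or /ŋ/) is licensed in coda position; onsets are limited to one consonant).
Each unlicensed consonant is deleted: /p/, /g/, /k/, /ɹ/.

fuza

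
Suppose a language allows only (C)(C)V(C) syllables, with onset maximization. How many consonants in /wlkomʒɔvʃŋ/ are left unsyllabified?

3

The consonants /w/, /ʃ/, /ŋ/ cannot be parsed into a legal (C)(C)V(C) syllable (at most one coda consonant is licensed; onsets may contain at most 2 consonants).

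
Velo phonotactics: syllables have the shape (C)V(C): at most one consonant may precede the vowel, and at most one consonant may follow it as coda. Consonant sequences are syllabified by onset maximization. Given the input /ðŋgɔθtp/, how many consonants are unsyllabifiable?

Syllabifying with onset maximization leaves /ð/, /ŋ/, /t/, /p/ stranded (at most one coda consonant is licensed; onsets are limited to one consonant).

4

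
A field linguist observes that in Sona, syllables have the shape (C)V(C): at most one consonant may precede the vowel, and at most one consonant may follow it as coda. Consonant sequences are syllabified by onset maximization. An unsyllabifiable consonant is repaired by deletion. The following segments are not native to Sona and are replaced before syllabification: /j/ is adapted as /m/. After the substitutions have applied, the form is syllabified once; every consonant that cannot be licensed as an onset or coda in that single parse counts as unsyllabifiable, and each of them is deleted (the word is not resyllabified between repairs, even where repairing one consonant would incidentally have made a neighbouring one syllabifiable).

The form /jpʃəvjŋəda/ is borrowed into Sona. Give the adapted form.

ʃəvŋəda

Substitution: /j/ → /m/, giving /mpʃəvmŋəda/.
Under (C)V(C), the unsyllabifiable consonants are /m/, /p/, /m/ (at most one coda consonant is licensed; onsets are limited to one consonant).
Deletion applies to /m/, /p/, /m/.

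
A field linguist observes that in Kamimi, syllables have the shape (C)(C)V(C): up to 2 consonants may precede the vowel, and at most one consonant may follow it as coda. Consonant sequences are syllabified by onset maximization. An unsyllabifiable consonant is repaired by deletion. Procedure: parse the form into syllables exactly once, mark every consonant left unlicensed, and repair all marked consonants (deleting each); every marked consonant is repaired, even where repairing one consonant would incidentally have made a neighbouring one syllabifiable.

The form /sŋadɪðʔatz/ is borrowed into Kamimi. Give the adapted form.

sŋadɪðʔat

The consonants /z/ cannot be parsed into a legal (C)(C)V(C) syllable (at most one coda consonant is licensed; onsets may contain at most 2 consonants).
Each unlicensed consonant is deleted: /z/.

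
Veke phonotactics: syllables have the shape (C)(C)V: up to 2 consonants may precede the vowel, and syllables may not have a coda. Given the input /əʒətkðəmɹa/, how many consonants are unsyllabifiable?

Under (C)(C)V, the unsyllabifiable consonants are /t/ (no codas are permitted; onsets may contain at most 2 consonants).

1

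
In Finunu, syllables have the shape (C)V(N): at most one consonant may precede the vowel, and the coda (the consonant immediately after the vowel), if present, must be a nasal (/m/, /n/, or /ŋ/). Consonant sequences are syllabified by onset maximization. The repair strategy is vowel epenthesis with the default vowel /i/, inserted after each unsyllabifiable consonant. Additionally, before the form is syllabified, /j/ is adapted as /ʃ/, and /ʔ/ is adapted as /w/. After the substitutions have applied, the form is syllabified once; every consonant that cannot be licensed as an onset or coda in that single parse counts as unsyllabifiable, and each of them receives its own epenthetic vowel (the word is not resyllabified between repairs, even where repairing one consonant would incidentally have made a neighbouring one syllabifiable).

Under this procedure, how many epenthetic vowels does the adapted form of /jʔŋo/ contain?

After substitution the input is /ʃwŋo/.
The unsyllabifiable consonants are /ʃ/, /w/; each receives one epenthetic vowel.

2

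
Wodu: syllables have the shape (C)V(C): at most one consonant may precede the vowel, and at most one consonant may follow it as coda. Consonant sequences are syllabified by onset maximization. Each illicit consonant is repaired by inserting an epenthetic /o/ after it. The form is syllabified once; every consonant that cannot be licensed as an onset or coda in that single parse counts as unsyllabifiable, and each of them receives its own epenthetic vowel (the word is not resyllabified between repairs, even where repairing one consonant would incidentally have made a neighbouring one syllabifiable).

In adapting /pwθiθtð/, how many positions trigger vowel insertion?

4

The unsyllabifiable consonants are /p/, /w/, /t/, /ð/; each receives one epenthetic vowel.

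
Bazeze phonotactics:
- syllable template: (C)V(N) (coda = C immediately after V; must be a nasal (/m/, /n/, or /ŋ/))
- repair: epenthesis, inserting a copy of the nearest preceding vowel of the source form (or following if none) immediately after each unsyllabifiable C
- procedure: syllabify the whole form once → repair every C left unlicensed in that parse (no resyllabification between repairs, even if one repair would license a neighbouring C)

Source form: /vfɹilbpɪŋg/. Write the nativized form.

Under (C)V(N), the unsyllabifiable consonants are /v/, /f/, /l/, /b/, /g/ (only a nasal (/m/, /n/, or /ŋ/) is licensed in coda position; onsets are limited to one consonant).
Inserting the epenthetic vowel yields /v/ → /vi/, /f/ → /fi/, /l/ → /li/, /b/ → /bi/, /g/ → /gɪ/.

vifiɹilibipɪŋgɪ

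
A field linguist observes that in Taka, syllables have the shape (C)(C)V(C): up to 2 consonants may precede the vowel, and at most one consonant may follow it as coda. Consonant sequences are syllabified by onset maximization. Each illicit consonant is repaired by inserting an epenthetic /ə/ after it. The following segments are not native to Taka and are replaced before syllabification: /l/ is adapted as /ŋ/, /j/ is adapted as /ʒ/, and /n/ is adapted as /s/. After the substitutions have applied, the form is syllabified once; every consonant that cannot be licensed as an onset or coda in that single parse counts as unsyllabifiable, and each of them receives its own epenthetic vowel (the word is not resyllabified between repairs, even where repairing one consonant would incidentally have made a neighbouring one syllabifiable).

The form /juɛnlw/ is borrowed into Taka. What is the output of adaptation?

Substitution: /j/ → /ʒ/, /n/ → /s/, /l/ → /ŋ/, giving /ʒuɛsŋw/.
The consonants /ŋ/, /w/ cannot be parsed into a legal (C)(C)V(C) syllable (at most one coda consonant is licensed; onsets may contain at most 2 consonants).
Inserting the epenthetic vowel yields /ŋ/ → /ŋə/, /w/ → /wə/.

ʒuɛsŋəwə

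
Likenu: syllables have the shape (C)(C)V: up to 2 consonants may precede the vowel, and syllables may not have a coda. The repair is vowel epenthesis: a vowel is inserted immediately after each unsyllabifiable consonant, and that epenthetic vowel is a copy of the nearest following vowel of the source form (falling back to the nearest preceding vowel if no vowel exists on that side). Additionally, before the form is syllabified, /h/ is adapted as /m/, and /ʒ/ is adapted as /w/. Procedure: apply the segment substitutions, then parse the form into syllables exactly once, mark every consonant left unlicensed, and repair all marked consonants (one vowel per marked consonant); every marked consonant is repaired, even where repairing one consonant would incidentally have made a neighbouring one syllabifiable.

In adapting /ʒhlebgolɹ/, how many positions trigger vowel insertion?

3

After substitution the input is /wmlebgolɹ/.
The unsyllabifiable consonants are /w/, /l/, /ɹ/; each receives one epenthetic vowel.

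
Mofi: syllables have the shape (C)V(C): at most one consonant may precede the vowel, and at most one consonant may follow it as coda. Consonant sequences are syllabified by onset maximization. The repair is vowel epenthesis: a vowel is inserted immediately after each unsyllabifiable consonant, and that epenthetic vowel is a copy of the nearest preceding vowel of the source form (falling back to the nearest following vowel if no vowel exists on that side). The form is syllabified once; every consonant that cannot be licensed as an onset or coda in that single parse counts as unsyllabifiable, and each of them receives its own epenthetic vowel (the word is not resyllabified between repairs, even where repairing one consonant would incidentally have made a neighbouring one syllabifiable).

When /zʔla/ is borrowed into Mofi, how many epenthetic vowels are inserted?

The unsyllabifiable consonants are /z/, /ʔ/; each receives one epenthetic vowel.

2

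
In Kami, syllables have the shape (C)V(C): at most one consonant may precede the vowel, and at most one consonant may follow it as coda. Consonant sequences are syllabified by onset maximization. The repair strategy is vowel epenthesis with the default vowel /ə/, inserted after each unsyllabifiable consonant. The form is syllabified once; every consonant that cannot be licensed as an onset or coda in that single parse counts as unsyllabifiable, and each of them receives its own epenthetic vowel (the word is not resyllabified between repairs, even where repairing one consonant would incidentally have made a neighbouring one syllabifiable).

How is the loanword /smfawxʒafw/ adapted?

The consonants /s/, /m/, /x/, /w/ cannot be parsed into a legal (C)V(C) syllable (at most one coda consonant is licensed; onsets are limited to one consonant).
Inserting the epenthetic vowel yields /s/ → /sə/, /m/ → /mə/, /x/ → /xə/, /w/ → /wə/.

səməfawxəʒafwə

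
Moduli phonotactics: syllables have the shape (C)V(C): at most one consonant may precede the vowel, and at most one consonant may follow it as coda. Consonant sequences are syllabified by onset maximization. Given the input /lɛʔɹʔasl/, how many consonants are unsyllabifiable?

2

Under (C)V(C), the unsyllabifiable consonants are /ɹ/, /l/ (at most one coda consonant is licensed; onsets are limited to one consonant).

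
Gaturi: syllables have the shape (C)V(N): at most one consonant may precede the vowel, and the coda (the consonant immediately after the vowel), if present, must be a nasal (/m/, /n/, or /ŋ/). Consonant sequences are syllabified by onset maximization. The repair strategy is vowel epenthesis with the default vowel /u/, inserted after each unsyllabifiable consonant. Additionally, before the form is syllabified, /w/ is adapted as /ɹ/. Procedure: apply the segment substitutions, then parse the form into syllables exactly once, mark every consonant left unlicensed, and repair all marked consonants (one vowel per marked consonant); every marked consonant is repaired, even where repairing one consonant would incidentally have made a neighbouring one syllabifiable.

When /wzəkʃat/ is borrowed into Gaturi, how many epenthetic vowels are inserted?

After substitution the input is /ɹzəkʃat/.
The unsyllabifiable consonants are /ɹ/, /k/, /t/; each receives one epenthetic vowel.

3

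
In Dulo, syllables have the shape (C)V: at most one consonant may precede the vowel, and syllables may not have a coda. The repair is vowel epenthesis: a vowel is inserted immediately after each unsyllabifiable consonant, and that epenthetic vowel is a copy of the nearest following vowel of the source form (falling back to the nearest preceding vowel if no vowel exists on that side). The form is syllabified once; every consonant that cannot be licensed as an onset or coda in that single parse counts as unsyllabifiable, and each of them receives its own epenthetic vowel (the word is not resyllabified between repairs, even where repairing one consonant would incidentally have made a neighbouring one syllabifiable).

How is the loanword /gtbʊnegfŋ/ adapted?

gʊtʊbʊnegefeŋe

Under (C)V, the unsyllabifiable consonants are /g/, /t/, /g/, /f/, /ŋ/ (no codas are permitted; onsets are limited to one consonant).
Epenthesis after each stranded consonant: /g/ → /gʊ/, /t/ → /tʊ/, /g/ → /ge/, /f/ → /fe/, /ŋ/ → /ŋe/.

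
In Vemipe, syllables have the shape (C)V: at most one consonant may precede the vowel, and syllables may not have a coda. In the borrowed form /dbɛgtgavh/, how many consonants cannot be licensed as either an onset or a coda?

5

The consonants /d/, /g/, /t/, /v/, /h/ cannot be parsed into a legal (C)V syllable (no codas are permitted; onsets are limited to one consonant).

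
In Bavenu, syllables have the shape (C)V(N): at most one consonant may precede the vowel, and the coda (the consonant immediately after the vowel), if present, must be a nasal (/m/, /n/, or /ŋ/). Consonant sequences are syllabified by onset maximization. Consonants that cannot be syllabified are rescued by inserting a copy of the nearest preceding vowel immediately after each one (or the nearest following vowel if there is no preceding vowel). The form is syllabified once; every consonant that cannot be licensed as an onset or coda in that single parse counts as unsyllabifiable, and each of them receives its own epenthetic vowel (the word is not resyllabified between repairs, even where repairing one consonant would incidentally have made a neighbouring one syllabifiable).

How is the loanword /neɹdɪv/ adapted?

Under (C)V(N), the unsyllabifiable consonants are /ɹ/, /v/ (only a nasal (/m/, /n/, or /ŋ/) is licensed in coda position; onsets are limited to one consonant).
Inserting the epenthetic vowel yields /ɹ/ → /ɹe/, /v/ → /vɪ/.

neɹedɪvɪ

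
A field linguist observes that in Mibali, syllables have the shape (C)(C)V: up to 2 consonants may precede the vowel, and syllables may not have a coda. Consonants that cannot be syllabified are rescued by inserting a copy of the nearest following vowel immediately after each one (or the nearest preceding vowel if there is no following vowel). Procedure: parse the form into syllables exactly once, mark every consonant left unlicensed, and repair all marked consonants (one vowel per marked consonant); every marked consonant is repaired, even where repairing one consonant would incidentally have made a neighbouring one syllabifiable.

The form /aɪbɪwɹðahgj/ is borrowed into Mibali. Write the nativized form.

Syllabifying with onset maximization leaves /w/, /h/, /g/, /j/ stranded (no codas are permitted; onsets may contain at most 2 consonants).
Inserting the epenthetic vowel yields /w/ → /wa/, /h/ → /ha/, /g/ → /ga/, /j/ → /ja/.

aɪbɪwaɹðahagaja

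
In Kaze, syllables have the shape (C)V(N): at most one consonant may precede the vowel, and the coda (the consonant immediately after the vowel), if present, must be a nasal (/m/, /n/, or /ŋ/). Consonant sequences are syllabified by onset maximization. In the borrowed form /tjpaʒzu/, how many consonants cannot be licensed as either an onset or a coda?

Under (C)V(N), the unsyllabifiable consonants are /t/, /j/, /ʒ/ (only a nasal (/m/, /n/, or /ŋ/) is licensed in coda position; onsets are limited to one consonant).

3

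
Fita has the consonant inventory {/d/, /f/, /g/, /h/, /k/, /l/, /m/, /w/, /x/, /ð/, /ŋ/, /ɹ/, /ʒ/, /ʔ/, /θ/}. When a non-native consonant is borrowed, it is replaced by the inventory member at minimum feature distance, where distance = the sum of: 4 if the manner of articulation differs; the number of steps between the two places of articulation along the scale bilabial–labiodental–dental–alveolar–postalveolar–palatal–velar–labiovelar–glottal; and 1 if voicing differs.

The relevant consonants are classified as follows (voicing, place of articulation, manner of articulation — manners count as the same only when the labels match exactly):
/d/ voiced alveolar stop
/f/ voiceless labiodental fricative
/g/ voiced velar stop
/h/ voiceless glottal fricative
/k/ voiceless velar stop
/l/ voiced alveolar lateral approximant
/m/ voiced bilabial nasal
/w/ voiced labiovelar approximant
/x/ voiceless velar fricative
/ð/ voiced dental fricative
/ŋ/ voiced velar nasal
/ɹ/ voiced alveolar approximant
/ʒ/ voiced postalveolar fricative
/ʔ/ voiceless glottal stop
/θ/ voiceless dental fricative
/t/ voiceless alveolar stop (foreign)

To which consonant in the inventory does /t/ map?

d

/d/ is closest: same manner (stop), place distance 0 (alveolar→alveolar), voicing differs (+1); total 1. Next closest is /k/ at distance 3.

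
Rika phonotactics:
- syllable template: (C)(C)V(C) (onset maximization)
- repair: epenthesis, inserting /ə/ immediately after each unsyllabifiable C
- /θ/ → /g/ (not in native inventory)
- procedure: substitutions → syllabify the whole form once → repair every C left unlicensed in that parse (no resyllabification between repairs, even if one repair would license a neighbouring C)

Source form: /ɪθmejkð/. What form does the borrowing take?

ɪgmejkəðə

Substitution: /θ/ → /g/, giving /ɪgmejkð/.
Syllabifying with onset maximization leaves /k/, /ð/ stranded (at most one coda consonant is licensed; onsets may contain at most 2 consonants).
Inserting the epenthetic vowel yields /k/ → /kə/, /ð/ → /ðə/.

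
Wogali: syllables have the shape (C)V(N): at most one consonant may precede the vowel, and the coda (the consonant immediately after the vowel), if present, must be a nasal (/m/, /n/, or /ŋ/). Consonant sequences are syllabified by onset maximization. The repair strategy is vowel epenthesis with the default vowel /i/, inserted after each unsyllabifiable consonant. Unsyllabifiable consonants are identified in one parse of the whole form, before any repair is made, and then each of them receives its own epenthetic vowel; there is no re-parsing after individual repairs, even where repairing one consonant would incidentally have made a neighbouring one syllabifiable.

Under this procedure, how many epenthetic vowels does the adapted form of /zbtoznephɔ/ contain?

The unsyllabifiable consonants are /z/, /b/, /z/, /p/; each receives one epenthetic vowel.

4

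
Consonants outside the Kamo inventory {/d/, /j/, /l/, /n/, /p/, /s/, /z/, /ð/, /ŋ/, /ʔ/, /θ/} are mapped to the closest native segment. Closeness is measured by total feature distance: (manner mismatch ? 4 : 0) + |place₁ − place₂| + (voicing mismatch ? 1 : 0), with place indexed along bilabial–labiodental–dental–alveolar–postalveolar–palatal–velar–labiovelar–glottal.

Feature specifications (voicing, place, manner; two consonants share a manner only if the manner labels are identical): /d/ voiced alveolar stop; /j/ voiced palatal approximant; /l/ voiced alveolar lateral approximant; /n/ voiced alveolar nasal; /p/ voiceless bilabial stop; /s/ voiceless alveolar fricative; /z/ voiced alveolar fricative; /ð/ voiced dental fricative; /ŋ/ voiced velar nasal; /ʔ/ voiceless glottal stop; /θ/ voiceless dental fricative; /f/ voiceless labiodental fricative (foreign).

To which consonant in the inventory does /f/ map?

θ

/θ/ is closest: same manner (fricative), place distance 1 (labiodental→dental), same voicing; total 1. Next closest is /s/ at distance 2.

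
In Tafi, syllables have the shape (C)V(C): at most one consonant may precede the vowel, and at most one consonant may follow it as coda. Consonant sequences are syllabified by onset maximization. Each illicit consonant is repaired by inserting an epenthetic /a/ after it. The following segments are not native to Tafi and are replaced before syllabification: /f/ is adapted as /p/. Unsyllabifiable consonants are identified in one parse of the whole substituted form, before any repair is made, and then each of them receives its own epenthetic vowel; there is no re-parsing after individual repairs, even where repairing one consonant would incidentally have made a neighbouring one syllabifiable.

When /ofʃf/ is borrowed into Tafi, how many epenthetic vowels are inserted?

After substitution the input is /opʃp/.
The unsyllabifiable consonants are /ʃ/, /p/; each receives one epenthetic vowel.

2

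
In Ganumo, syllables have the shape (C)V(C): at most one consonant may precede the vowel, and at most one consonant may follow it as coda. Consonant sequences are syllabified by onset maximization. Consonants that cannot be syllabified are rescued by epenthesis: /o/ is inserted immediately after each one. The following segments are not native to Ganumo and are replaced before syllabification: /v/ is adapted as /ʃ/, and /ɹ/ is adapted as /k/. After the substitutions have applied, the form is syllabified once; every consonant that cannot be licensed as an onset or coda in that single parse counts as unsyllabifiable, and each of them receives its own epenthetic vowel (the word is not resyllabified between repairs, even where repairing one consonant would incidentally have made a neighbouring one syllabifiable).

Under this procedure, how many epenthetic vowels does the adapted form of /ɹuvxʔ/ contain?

2

After substitution the input is /kuʃxʔ/.
The unsyllabifiable consonants are /x/, /ʔ/; each receives one epenthetic vowel.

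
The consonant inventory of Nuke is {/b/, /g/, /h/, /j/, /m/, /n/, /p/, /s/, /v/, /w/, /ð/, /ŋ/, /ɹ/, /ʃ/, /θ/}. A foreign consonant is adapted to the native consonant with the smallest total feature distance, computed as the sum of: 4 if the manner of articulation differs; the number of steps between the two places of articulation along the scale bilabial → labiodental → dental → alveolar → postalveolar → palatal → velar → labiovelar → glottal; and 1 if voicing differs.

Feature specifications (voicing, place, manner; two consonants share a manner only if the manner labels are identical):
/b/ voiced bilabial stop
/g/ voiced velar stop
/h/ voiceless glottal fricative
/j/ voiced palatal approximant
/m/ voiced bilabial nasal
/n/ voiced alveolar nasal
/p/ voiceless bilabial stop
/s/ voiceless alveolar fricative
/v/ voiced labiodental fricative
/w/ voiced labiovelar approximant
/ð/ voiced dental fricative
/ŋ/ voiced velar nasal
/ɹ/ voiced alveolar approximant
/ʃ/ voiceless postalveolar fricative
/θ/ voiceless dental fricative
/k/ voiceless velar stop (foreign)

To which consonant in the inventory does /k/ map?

g

/g/ is closest: same manner (stop), place distance 0 (velar→velar), voicing differs (+1); total 1. Next closest is /ŋ/ at distance 5.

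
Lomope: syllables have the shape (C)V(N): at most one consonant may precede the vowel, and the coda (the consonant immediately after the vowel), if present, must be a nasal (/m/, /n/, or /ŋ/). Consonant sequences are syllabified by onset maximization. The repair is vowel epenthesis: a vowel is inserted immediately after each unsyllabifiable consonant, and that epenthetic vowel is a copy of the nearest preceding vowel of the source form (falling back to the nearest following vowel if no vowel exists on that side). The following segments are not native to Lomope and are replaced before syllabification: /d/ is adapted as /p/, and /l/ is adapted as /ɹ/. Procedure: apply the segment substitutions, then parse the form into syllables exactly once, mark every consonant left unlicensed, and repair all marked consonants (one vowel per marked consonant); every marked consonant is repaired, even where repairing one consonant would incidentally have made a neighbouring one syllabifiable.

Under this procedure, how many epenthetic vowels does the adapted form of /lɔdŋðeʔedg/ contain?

4

After substitution the input is /ɹɔpŋðeʔepg/.
The unsyllabifiable consonants are /p/, /ŋ/, /p/, /g/; each receives one epenthetic vowel.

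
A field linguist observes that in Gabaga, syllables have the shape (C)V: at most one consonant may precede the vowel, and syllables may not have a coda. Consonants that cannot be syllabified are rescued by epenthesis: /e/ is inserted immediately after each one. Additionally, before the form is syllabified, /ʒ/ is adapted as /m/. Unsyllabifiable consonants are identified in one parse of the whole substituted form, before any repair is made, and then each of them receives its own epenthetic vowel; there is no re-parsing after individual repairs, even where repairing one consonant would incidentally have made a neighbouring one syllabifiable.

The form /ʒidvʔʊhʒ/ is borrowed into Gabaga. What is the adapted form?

mideveʔʊheme

Substitution: /ʒ/ → /m/, giving /midvʔʊhm/.
Under (C)V, the unsyllabifiable consonants are /d/, /v/, /h/, /m/ (no codas are permitted; onsets are limited to one consonant).
Inserting the epenthetic vowel yields /d/ → /de/, /v/ → /ve/, /h/ → /he/, /m/ → /me/.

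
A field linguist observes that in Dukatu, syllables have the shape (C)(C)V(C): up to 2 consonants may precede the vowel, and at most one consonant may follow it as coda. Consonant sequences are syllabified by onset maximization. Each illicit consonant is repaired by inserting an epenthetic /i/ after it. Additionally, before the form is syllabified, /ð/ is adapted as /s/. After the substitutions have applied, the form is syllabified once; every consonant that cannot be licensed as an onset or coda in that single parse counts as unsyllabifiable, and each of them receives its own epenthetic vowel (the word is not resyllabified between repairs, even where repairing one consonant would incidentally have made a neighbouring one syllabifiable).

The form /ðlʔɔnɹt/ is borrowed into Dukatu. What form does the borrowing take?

Substitution: /ð/ → /s/, giving /slʔɔnɹt/.
Syllabifying with onset maximization leaves /s/, /ɹ/, /t/ stranded (at most one coda consonant is licensed; onsets may contain at most 2 consonants).
Epenthesis after each stranded consonant: /s/ → /si/, /ɹ/ → /ɹi/, /t/ → /ti/.

silʔɔnɹiti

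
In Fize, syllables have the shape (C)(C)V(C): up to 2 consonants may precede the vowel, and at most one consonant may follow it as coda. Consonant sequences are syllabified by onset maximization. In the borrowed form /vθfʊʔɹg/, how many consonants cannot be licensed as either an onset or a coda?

Syllabifying with onset maximization leaves /v/, /ɹ/, /g/ stranded (at most one coda consonant is licensed; onsets may contain at most 2 consonants).

3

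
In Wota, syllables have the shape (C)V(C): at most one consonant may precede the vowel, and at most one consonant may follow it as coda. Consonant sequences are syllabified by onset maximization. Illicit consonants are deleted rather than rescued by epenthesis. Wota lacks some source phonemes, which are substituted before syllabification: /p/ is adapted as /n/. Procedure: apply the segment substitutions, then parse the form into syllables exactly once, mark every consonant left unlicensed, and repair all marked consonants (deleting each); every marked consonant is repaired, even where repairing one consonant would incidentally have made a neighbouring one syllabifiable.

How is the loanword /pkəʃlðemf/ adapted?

kəʃðem

Substitution: /p/ → /n/, giving /nkəʃlðemf/.
Syllabifying with onset maximization leaves /n/, /l/, /f/ stranded (at most one coda consonant is licensed; onsets are limited to one consonant).
Each unlicensed consonant is deleted: /n/, /l/, /f/.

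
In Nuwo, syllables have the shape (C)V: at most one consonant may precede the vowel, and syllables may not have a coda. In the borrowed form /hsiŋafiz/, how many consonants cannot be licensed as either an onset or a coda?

2

The consonants /h/, /z/ cannot be parsed into a legal (C)V syllable (no codas are permitted; onsets are limited to one consonant).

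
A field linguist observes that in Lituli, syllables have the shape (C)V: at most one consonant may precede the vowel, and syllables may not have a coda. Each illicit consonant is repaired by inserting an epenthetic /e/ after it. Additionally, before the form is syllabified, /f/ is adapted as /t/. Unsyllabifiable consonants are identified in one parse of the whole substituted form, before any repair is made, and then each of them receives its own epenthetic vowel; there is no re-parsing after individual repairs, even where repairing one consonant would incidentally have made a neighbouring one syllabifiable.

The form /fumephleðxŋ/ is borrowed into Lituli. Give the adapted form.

tumepeheleðexeŋe

Substitution: /f/ → /t/, giving /tumephleðxŋ/.
Under (C)V, the unsyllabifiable consonants are /p/, /h/, /ð/, /x/, /ŋ/ (no codas are permitted; onsets are limited to one consonant).
Epenthesis after each stranded consonant: /p/ → /pe/, /h/ → /he/, /ð/ → /ðe/, /x/ → /xe/, /ŋ/ → /ŋe/.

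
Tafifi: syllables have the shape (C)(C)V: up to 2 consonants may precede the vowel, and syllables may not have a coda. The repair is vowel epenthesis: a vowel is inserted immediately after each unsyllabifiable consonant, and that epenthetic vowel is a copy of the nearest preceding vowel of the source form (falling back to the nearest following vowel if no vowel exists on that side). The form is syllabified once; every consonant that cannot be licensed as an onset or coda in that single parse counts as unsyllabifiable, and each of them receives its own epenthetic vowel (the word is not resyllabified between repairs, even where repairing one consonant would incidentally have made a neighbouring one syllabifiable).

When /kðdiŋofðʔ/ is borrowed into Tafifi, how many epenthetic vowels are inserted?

The unsyllabifiable consonants are /k/, /f/, /ð/, /ʔ/; each receives one epenthetic vowel.

4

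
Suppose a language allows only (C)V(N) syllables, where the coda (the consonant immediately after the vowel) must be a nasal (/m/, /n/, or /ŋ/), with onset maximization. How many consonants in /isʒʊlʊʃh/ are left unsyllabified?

Syllabifying with onset maximization leaves /s/, /ʃ/, /h/ stranded (only a nasal (/m/, /n/, or /ŋ/) is licensed in coda position; onsets are limited to one consonant).

3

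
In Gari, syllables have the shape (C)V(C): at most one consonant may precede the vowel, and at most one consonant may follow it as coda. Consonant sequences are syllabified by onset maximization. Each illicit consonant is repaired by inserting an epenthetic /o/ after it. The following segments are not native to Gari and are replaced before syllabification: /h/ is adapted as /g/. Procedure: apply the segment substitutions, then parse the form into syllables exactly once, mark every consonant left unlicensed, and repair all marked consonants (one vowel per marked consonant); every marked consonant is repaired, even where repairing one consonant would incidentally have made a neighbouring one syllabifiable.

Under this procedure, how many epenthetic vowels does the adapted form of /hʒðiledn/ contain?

3

After substitution the input is /gʒðiledn/.
The unsyllabifiable consonants are /g/, /ʒ/, /n/; each receives one epenthetic vowel.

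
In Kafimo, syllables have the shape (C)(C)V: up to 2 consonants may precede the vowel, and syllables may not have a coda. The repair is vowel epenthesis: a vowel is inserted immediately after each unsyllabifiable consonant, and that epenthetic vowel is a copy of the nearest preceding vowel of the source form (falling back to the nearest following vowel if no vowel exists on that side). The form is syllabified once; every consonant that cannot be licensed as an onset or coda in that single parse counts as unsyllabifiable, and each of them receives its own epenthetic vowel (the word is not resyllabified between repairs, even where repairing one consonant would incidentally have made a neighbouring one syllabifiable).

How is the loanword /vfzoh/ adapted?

The consonants /v/, /h/ cannot be parsed into a legal (C)(C)V syllable (no codas are permitted; onsets may contain at most 2 consonants).
Each unlicensed consonant becomes the onset of a new syllable: /v/ → /vo/, /h/ → /ho/.

vofzoho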